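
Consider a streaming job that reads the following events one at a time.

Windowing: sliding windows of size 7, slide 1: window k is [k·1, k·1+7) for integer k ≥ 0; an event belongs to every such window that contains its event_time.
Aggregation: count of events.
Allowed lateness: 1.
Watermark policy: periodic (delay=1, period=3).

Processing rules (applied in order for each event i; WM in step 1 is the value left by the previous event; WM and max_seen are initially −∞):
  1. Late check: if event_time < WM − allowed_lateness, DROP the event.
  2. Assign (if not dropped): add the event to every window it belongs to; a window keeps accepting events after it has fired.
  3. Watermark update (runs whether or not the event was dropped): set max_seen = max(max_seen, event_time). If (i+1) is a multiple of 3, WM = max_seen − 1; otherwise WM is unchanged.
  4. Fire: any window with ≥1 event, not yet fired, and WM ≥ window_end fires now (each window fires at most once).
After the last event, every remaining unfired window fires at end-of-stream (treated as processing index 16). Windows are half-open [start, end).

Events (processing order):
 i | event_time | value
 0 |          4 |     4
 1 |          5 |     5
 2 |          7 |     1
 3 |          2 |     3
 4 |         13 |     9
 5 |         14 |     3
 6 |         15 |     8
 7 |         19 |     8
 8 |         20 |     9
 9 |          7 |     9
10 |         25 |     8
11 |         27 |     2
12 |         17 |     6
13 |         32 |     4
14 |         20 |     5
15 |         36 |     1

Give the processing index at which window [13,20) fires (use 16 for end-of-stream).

11

i=0 t=4 v=4: → [4,11),[3,10),[2,9),[1,8),[0,7); WM=−∞
i=1 t=5 v=5: → [5,12),[4,11),[3,10),[2,9),[1,8),[0,7); WM=−∞
i=2 t=7 v=1: → [7,14),[6,13),[5,12),[4,11),[3,10),[2,9),[1,8); WM=6
i=3 t=2 v=3: DROP (t<6-1); WM=6
i=4 t=13 v=9: → [13,20),[12,19),[11,18),[10,17),[9,16),[8,15),[7,14); WM=6
i=5 t=14 v=3: → [14,21),[13,20),[12,19),[11,18),[10,17),[9,16),[8,15); WM=13; [0,7) fires=2 [1,8) fires=3 [2,9) fires=3 [3,10) fires=3 [4,11) fires=3 [5,12) fires=2 [6,13) fires=1
i=6 t=15 v=8: → [15,22),[14,21),[13,20),[12,19),[11,18),[10,17),[9,16); WM=13
i=7 t=19 v=8: → [19,26),[18,25),[17,24),[16,23),[15,22),[14,21),[13,20); WM=13
i=8 t=20 v=9: → [20,27),[19,26),[18,25),[17,24),[16,23),[15,22),[14,21); WM=19; [7,14) fires=2 [8,15) fires=2 [9,16) fires=3 [10,17) fires=3 [11,18) fires=3 [12,19) fires=3
i=9 t=7 v=9: DROP (t<19-1); WM=19
i=10 t=25 v=8: → [25,32),[24,31),[23,30),[22,29),[21,28),[20,27),[19,26); WM=19
i=11 t=27 v=2: → [27,34),[26,33),[25,32),[24,31),[23,30),[22,29),[21,28); WM=26; [13,20) fires=4 [14,21) fires=4 [15,22) fires=3 [16,23) fires=2 [17,24) fires=2 [18,25) fires=2 [19,26) fires=3
i=12 t=17 v=6: DROP (t<26-1); WM=26
i=13 t=32 v=4: → [32,39),[31,38),[30,37),[29,36),[28,35),[27,34),[26,33); WM=26
i=14 t=20 v=5: DROP (t<26-1); WM=31; [20,27) fires=2 [21,28) fires=2 [22,29) fires=2 [23,30) fires=2 [24,31) fires=2
i=15 t=36 v=1: → [36,43),[35,42),[34,41),[33,40),[32,39),[31,38),[30,37); WM=31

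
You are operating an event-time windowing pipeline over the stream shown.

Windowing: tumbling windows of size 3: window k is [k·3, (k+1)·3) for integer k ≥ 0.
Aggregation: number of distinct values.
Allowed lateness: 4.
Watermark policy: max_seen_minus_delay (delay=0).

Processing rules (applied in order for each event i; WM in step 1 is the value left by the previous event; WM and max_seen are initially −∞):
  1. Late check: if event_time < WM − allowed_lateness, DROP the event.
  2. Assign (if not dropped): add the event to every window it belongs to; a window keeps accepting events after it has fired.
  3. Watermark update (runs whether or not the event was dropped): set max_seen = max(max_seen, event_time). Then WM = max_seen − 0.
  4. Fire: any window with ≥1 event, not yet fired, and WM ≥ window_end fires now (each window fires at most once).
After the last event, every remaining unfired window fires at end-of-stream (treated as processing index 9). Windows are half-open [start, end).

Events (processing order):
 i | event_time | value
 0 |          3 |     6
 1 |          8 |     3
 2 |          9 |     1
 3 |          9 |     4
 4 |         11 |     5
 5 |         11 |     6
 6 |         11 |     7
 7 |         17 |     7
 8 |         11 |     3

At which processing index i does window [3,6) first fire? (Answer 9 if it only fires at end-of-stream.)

1

i=0 t=3 v=6: → [3,6); WM=3
i=1 t=8 v=3: → [6,9); WM=8; [3,6) fires=1
i=2 t=9 v=1: → [9,12); WM=9; [6,9) fires=1
i=3 t=9 v=4: → [9,12); WM=9
i=4 t=11 v=5: → [9,12); WM=11
i=5 t=11 v=6: → [9,12); WM=11
i=6 t=11 v=7: → [9,12); WM=11
i=7 t=17 v=7: → [15,18); WM=17; [9,12) fires=5
i=8 t=11 v=3: DROP (t<17-4); WM=17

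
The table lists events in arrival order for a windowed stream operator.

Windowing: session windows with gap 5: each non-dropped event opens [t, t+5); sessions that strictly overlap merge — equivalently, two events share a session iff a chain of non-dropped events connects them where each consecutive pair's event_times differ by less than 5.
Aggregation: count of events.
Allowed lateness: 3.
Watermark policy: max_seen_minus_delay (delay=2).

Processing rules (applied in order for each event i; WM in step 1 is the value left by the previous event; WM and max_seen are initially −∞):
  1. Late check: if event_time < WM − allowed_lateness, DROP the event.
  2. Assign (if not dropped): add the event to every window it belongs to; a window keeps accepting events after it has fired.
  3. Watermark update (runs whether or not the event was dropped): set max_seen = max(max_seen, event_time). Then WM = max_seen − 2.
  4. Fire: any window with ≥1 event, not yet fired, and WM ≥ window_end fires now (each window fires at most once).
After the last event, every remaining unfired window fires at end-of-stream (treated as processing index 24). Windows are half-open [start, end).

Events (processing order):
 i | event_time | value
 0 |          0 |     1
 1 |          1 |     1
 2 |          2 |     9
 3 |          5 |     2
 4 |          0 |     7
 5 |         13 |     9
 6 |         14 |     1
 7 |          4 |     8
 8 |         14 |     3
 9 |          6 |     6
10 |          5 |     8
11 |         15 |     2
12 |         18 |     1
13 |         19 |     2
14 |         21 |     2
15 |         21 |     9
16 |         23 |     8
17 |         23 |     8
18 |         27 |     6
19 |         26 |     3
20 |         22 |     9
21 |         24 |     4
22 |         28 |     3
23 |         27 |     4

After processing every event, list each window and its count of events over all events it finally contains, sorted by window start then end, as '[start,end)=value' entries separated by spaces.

[0,10)=5 [13,33)=16

i=0 t=0 v=1: → [0,5); WM=-2
i=1 t=1 v=1: → [0,6); WM=-1
i=2 t=2 v=9: → [0,7); WM=0
i=3 t=5 v=2: → [0,10); WM=3
i=4 t=0 v=7: → [0,10); WM=3
i=5 t=13 v=9: → [13,18); WM=11
i=6 t=14 v=1: → [13,19); WM=12
i=7 t=4 v=8: DROP (t<12-3); WM=12
i=8 t=14 v=3: → [13,19); WM=12
i=9 t=6 v=6: DROP (t<12-3); WM=12
i=10 t=5 v=8: DROP (t<12-3); WM=12
i=11 t=15 v=2: → [13,20); WM=13
i=12 t=18 v=1: → [13,23); WM=16
i=13 t=19 v=2: → [13,24); WM=17
i=14 t=21 v=2: → [13,26); WM=19
i=15 t=21 v=9: → [13,26); WM=19
i=16 t=23 v=8: → [13,28); WM=21
i=17 t=23 v=8: → [13,28); WM=21
i=18 t=27 v=6: → [13,32); WM=25
i=19 t=26 v=3: → [13,32); WM=25
i=20 t=22 v=9: → [13,32); WM=25
i=21 t=24 v=4: → [13,32); WM=25
i=22 t=28 v=3: → [13,33); WM=26
i=23 t=27 v=4: → [13,33); WM=26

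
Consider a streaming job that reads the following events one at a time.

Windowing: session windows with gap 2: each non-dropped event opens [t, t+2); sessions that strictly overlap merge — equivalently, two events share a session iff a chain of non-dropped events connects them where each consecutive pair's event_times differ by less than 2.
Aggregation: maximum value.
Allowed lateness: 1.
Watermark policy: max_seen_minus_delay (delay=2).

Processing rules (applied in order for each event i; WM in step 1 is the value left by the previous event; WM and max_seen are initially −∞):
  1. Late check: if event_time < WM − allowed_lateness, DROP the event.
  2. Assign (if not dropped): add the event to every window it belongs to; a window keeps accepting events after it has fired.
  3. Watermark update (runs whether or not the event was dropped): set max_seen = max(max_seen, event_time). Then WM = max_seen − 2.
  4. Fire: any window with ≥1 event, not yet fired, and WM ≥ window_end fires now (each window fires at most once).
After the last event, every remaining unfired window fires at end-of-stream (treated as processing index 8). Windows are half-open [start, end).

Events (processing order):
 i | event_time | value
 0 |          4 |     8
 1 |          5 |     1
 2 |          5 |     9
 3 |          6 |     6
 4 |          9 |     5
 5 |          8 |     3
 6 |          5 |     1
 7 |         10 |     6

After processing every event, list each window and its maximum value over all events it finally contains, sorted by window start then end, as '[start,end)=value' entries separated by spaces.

i=0 t=4 v=8: → [4,6); WM=2
i=1 t=5 v=1: → [4,7); WM=3
i=2 t=5 v=9: → [4,7); WM=3
i=3 t=6 v=6: → [4,8); WM=4
i=4 t=9 v=5: → [9,11); WM=7
i=5 t=8 v=3: → [8,11); WM=7
i=6 t=5 v=1: DROP (t<7-1); WM=7
i=7 t=10 v=6: → [8,12); WM=8

[4,8)=9 [8,12)=6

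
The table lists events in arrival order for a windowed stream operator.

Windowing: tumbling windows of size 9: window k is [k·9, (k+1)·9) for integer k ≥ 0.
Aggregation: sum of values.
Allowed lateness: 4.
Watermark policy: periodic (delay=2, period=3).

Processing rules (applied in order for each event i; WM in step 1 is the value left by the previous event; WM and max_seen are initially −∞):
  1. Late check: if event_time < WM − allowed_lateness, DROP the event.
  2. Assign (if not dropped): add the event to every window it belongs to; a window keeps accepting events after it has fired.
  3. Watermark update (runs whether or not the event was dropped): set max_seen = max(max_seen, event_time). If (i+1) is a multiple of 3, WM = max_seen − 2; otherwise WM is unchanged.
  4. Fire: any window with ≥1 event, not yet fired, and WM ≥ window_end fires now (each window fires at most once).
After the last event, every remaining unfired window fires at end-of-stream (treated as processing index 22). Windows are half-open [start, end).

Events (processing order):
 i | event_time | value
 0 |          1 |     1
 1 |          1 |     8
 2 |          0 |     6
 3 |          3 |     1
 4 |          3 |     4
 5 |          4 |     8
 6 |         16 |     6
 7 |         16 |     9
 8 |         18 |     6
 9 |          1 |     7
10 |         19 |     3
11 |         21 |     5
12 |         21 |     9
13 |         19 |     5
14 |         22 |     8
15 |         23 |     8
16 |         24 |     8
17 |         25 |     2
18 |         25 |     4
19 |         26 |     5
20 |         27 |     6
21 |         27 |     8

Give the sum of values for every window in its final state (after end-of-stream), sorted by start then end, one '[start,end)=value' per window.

i=0 t=1 v=1: → [0,9); WM=−∞
i=1 t=1 v=8: → [0,9); WM=−∞
i=2 t=0 v=6: → [0,9); WM=-1
i=3 t=3 v=1: → [0,9); WM=-1
i=4 t=3 v=4: → [0,9); WM=-1
i=5 t=4 v=8: → [0,9); WM=2
i=6 t=16 v=6: → [9,18); WM=2
i=7 t=16 v=9: → [9,18); WM=2
i=8 t=18 v=6: → [18,27); WM=16; [0,9) fires=28
i=9 t=1 v=7: DROP (t<16-4); WM=16
i=10 t=19 v=3: → [18,27); WM=16
i=11 t=21 v=5: → [18,27); WM=19; [9,18) fires=15
i=12 t=21 v=9: → [18,27); WM=19
i=13 t=19 v=5: → [18,27); WM=19
i=14 t=22 v=8: → [18,27); WM=20
i=15 t=23 v=8: → [18,27); WM=20
i=16 t=24 v=8: → [18,27); WM=20
i=17 t=25 v=2: → [18,27); WM=23
i=18 t=25 v=4: → [18,27); WM=23
i=19 t=26 v=5: → [18,27); WM=23
i=20 t=27 v=6: → [27,36); WM=25
i=21 t=27 v=8: → [27,36); WM=25

[0,9)=28 [9,18)=15 [18,27)=63 [27,36)=14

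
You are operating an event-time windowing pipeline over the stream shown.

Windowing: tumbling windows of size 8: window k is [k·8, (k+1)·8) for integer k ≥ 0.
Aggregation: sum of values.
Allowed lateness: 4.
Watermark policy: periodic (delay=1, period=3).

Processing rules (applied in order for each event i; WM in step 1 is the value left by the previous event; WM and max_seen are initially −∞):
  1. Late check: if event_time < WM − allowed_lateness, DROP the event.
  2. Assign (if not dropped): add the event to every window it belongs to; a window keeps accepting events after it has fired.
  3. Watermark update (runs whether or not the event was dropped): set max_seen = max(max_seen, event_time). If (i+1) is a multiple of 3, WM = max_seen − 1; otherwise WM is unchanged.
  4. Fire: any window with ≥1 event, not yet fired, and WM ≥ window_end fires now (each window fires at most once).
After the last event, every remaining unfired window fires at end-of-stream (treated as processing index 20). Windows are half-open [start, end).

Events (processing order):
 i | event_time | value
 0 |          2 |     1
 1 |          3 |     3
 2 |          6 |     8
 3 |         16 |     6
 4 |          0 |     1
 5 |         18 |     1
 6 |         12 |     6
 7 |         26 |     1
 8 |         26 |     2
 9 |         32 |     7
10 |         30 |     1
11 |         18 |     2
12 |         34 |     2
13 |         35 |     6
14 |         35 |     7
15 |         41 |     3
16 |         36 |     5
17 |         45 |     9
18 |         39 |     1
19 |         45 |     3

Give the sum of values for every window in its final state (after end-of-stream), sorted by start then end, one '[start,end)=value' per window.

[0,8)=12 [16,24)=7 [24,32)=4 [32,40)=27 [40,48)=15

i=0 t=2 v=1: → [0,8); WM=−∞
i=1 t=3 v=3: → [0,8); WM=−∞
i=2 t=6 v=8: → [0,8); WM=5
i=3 t=16 v=6: → [16,24); WM=5
i=4 t=0 v=1: DROP (t<5-4); WM=5
i=5 t=18 v=1: → [16,24); WM=17; [0,8) fires=12
i=6 t=12 v=6: DROP (t<17-4); WM=17
i=7 t=26 v=1: → [24,32); WM=17
i=8 t=26 v=2: → [24,32); WM=25; [16,24) fires=7
i=9 t=32 v=7: → [32,40); WM=25
i=10 t=30 v=1: → [24,32); WM=25
i=11 t=18 v=2: DROP (t<25-4); WM=31
i=12 t=34 v=2: → [32,40); WM=31
i=13 t=35 v=6: → [32,40); WM=31
i=14 t=35 v=7: → [32,40); WM=34; [24,32) fires=4
i=15 t=41 v=3: → [40,48); WM=34
i=16 t=36 v=5: → [32,40); WM=34
i=17 t=45 v=9: → [40,48); WM=44; [32,40) fires=27
i=18 t=39 v=1: DROP (t<44-4); WM=44
i=19 t=45 v=3: → [40,48); WM=44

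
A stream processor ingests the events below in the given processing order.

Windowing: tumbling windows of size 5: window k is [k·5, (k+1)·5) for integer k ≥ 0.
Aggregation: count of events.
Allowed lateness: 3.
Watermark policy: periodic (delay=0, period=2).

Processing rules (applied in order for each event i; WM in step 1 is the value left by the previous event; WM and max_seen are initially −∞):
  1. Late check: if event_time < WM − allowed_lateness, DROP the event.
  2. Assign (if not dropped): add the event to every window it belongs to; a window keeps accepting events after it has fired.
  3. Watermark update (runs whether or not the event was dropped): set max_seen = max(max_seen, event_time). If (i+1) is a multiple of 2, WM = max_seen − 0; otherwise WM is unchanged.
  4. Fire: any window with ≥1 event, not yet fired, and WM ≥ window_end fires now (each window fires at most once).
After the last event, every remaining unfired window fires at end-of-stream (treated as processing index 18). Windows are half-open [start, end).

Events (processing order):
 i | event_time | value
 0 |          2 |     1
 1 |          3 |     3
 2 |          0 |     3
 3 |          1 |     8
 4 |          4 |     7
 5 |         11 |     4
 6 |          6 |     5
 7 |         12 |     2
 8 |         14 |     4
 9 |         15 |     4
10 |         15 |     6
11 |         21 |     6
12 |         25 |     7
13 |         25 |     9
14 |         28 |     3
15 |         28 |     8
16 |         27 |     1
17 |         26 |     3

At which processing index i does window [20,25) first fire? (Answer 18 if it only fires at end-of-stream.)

i=0 t=2 v=1: → [0,5); WM=−∞
i=1 t=3 v=3: → [0,5); WM=3
i=2 t=0 v=3: → [0,5); WM=3
i=3 t=1 v=8: → [0,5); WM=3
i=4 t=4 v=7: → [0,5); WM=3
i=5 t=11 v=4: → [10,15); WM=11; [0,5) fires=5
i=6 t=6 v=5: DROP (t<11-3); WM=11
i=7 t=12 v=2: → [10,15); WM=12
i=8 t=14 v=4: → [10,15); WM=12
i=9 t=15 v=4: → [15,20); WM=15; [10,15) fires=3
i=10 t=15 v=6: → [15,20); WM=15
i=11 t=21 v=6: → [20,25); WM=21; [15,20) fires=2
i=12 t=25 v=7: → [25,30); WM=21
i=13 t=25 v=9: → [25,30); WM=25; [20,25) fires=1
i=14 t=28 v=3: → [25,30); WM=25
i=15 t=28 v=8: → [25,30); WM=28
i=16 t=27 v=1: → [25,30); WM=28
i=17 t=26 v=3: → [25,30); WM=28

13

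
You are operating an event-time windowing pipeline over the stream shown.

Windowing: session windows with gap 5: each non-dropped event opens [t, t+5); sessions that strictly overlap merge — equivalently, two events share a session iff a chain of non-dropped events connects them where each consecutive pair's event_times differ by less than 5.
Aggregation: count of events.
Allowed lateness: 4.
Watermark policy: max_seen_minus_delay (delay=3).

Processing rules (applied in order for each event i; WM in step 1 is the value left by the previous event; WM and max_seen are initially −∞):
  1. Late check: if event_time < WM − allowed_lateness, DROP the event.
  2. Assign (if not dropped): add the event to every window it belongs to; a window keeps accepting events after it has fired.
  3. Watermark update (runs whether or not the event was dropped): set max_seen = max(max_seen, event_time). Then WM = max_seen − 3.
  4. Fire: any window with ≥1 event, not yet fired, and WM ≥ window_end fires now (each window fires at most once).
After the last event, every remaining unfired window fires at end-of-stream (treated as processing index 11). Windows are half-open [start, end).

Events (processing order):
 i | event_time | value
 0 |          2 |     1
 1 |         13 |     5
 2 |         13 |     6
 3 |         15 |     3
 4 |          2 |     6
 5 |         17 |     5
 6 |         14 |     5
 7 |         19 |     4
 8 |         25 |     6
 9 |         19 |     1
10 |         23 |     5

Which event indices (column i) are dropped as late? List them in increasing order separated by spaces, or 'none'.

i=0 t=2 v=1: → [2,7); WM=-1
i=1 t=13 v=5: → [13,18); WM=10
i=2 t=13 v=6: → [13,18); WM=10
i=3 t=15 v=3: → [13,20); WM=12
i=4 t=2 v=6: DROP (t<12-4); WM=12
i=5 t=17 v=5: → [13,22); WM=14
i=6 t=14 v=5: → [13,22); WM=14
i=7 t=19 v=4: → [13,24); WM=16
i=8 t=25 v=6: → [25,30); WM=22
i=9 t=19 v=1: → [13,24); WM=22
i=10 t=23 v=5: → [13,30); WM=22

4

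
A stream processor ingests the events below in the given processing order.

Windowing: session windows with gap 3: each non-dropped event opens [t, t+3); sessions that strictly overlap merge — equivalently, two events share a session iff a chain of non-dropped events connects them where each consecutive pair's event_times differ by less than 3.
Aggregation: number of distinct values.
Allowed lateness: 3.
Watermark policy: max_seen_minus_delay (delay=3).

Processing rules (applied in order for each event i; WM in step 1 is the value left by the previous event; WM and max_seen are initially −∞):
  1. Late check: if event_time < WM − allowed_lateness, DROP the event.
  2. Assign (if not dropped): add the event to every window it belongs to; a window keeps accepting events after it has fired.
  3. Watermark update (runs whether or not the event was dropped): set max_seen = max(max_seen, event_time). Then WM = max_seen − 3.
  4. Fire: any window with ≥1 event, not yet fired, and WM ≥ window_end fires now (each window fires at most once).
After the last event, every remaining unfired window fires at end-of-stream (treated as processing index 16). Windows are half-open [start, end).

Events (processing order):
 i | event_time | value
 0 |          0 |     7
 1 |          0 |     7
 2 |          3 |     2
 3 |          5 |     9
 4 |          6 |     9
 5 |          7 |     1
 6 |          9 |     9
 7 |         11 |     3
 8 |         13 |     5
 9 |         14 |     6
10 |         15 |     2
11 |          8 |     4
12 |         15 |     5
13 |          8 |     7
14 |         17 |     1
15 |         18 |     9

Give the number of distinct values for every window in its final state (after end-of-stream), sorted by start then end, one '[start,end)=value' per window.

[0,3)=1 [3,21)=6

i=0 t=0 v=7: → [0,3); WM=-3
i=1 t=0 v=7: → [0,3); WM=-3
i=2 t=3 v=2: → [3,6); WM=0
i=3 t=5 v=9: → [3,8); WM=2
i=4 t=6 v=9: → [3,9); WM=3
i=5 t=7 v=1: → [3,10); WM=4
i=6 t=9 v=9: → [3,12); WM=6
i=7 t=11 v=3: → [3,14); WM=8
i=8 t=13 v=5: → [3,16); WM=10
i=9 t=14 v=6: → [3,17); WM=11
i=10 t=15 v=2: → [3,18); WM=12
i=11 t=8 v=4: DROP (t<12-3); WM=12
i=12 t=15 v=5: → [3,18); WM=12
i=13 t=8 v=7: DROP (t<12-3); WM=12
i=14 t=17 v=1: → [3,20); WM=14
i=15 t=18 v=9: → [3,21); WM=15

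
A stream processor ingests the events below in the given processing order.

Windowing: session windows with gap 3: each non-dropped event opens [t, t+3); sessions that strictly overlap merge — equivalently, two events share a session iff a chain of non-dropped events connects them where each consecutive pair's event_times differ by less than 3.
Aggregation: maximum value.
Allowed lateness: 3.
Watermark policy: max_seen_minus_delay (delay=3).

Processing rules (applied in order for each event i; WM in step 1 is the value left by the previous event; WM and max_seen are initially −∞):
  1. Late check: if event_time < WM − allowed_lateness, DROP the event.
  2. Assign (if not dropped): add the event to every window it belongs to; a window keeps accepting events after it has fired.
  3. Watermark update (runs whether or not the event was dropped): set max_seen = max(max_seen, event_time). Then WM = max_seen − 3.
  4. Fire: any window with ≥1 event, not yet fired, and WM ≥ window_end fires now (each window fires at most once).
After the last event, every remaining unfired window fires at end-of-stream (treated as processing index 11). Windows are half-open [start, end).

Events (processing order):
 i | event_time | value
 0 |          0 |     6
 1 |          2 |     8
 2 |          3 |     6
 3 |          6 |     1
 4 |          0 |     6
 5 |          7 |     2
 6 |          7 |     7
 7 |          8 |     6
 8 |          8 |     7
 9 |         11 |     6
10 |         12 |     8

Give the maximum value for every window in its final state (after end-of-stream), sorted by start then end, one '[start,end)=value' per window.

[0,6)=8 [6,11)=7 [11,15)=8

i=0 t=0 v=6: → [0,3); WM=-3
i=1 t=2 v=8: → [0,5); WM=-1
i=2 t=3 v=6: → [0,6); WM=0
i=3 t=6 v=1: → [6,9); WM=3
i=4 t=0 v=6: → [0,6); WM=3
i=5 t=7 v=2: → [6,10); WM=4
i=6 t=7 v=7: → [6,10); WM=4
i=7 t=8 v=6: → [6,11); WM=5
i=8 t=8 v=7: → [6,11); WM=5
i=9 t=11 v=6: → [11,14); WM=8
i=10 t=12 v=8: → [11,15); WM=9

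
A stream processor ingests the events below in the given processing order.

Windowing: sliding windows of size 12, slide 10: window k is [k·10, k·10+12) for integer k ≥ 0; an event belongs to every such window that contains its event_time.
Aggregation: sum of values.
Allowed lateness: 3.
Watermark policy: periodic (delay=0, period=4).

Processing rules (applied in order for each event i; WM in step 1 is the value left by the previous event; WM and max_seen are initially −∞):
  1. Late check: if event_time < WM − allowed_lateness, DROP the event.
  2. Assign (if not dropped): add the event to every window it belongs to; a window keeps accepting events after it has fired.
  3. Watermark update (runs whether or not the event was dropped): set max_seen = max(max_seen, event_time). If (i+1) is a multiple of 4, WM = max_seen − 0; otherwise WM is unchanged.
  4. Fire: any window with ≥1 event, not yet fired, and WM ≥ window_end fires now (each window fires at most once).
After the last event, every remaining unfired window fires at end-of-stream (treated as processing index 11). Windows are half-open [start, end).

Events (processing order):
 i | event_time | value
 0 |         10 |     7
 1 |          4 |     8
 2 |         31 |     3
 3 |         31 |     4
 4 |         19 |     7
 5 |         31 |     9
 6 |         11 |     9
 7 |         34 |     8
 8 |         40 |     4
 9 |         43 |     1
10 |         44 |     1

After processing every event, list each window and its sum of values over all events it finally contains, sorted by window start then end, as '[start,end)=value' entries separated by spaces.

[0,12)=15 [10,22)=7 [20,32)=16 [30,42)=28 [40,52)=6

i=0 t=10 v=7: → [10,22),[0,12); WM=−∞
i=1 t=4 v=8: → [0,12); WM=−∞
i=2 t=31 v=3: → [30,42),[20,32); WM=−∞
i=3 t=31 v=4: → [30,42),[20,32); WM=31; [0,12) fires=15 [10,22) fires=7
i=4 t=19 v=7: DROP (t<31-3); WM=31
i=5 t=31 v=9: → [30,42),[20,32); WM=31
i=6 t=11 v=9: DROP (t<31-3); WM=31
i=7 t=34 v=8: → [30,42); WM=34; [20,32) fires=16
i=8 t=40 v=4: → [40,52),[30,42); WM=34
i=9 t=43 v=1: → [40,52); WM=34
i=10 t=44 v=1: → [40,52); WM=34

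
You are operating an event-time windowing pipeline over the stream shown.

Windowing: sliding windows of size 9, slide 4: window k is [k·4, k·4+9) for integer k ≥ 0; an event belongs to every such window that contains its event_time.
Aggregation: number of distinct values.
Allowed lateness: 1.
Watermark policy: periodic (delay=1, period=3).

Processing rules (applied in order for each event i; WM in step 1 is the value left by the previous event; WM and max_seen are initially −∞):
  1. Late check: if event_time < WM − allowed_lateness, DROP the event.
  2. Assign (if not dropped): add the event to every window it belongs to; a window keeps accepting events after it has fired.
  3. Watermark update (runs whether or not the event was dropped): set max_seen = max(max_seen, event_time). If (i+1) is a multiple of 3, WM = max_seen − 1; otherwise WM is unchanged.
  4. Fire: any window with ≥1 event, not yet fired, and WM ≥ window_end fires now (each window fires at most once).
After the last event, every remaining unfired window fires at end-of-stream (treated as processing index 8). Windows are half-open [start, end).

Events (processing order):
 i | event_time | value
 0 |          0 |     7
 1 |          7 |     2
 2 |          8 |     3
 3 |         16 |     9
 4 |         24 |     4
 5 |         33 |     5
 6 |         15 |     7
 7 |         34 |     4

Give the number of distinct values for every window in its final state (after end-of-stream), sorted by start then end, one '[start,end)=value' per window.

i=0 t=0 v=7: → [0,9); WM=−∞
i=1 t=7 v=2: → [4,13),[0,9); WM=−∞
i=2 t=8 v=3: → [8,17),[4,13),[0,9); WM=7
i=3 t=16 v=9: → [16,25),[12,21),[8,17); WM=7
i=4 t=24 v=4: → [24,33),[20,29),[16,25); WM=7
i=5 t=33 v=5: → [32,41),[28,37); WM=32; [0,9) fires=3 [4,13) fires=2 [8,17) fires=2 [12,21) fires=1 [16,25) fires=2 [20,29) fires=1
i=6 t=15 v=7: DROP (t<32-1); WM=32
i=7 t=34 v=4: → [32,41),[28,37); WM=32

[0,9)=3 [4,13)=2 [8,17)=2 [12,21)=1 [16,25)=2 [20,29)=1 [24,33)=1 [28,37)=2 [32,41)=2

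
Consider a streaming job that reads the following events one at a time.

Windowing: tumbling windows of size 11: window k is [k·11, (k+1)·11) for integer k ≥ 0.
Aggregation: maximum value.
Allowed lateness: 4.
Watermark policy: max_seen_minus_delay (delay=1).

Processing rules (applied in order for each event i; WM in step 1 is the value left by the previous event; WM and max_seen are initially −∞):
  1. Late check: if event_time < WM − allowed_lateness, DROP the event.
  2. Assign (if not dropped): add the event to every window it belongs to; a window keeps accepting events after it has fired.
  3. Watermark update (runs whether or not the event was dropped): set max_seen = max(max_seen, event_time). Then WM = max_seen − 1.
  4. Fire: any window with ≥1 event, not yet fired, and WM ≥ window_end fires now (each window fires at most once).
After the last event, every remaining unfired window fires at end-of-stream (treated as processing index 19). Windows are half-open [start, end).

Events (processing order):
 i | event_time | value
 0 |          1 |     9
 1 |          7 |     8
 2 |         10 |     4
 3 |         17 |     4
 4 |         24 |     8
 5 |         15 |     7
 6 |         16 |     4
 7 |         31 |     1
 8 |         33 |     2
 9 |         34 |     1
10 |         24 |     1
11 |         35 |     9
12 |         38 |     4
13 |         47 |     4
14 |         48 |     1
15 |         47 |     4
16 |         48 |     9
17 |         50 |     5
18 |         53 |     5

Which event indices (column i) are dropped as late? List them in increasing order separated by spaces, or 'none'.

5 6 10

i=0 t=1 v=9: → [0,11); WM=0
i=1 t=7 v=8: → [0,11); WM=6
i=2 t=10 v=4: → [0,11); WM=9
i=3 t=17 v=4: → [11,22); WM=16; [0,11) fires=9
i=4 t=24 v=8: → [22,33); WM=23; [11,22) fires=4
i=5 t=15 v=7: DROP (t<23-4); WM=23
i=6 t=16 v=4: DROP (t<23-4); WM=23
i=7 t=31 v=1: → [22,33); WM=30
i=8 t=33 v=2: → [33,44); WM=32
i=9 t=34 v=1: → [33,44); WM=33; [22,33) fires=8
i=10 t=24 v=1: DROP (t<33-4); WM=33
i=11 t=35 v=9: → [33,44); WM=34
i=12 t=38 v=4: → [33,44); WM=37
i=13 t=47 v=4: → [44,55); WM=46; [33,44) fires=9
i=14 t=48 v=1: → [44,55); WM=47
i=15 t=47 v=4: → [44,55); WM=47
i=16 t=48 v=9: → [44,55); WM=47
i=17 t=50 v=5: → [44,55); WM=49
i=18 t=53 v=5: → [44,55); WM=52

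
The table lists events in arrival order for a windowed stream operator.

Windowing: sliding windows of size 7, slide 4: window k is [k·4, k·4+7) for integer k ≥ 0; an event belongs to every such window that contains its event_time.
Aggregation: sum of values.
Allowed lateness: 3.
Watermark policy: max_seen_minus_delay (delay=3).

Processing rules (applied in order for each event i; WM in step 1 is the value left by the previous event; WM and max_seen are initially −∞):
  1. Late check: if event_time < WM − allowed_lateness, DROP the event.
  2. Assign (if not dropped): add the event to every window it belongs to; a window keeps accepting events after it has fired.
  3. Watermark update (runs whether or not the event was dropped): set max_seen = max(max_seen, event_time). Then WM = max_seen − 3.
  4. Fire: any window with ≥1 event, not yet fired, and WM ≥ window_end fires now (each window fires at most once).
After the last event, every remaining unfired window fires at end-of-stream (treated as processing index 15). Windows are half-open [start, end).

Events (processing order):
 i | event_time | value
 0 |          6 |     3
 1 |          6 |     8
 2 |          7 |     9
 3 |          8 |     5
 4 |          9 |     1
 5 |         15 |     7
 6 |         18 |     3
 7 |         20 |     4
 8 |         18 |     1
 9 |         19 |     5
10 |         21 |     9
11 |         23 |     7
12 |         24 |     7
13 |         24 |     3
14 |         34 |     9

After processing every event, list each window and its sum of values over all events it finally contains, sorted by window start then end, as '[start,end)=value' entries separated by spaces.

[0,7)=11 [4,11)=26 [8,15)=6 [12,19)=11 [16,23)=22 [20,27)=30 [24,31)=10 [28,35)=9 [32,39)=9

i=0 t=6 v=3: → [4,11),[0,7); WM=3
i=1 t=6 v=8: → [4,11),[0,7); WM=3
i=2 t=7 v=9: → [4,11); WM=4
i=3 t=8 v=5: → [8,15),[4,11); WM=5
i=4 t=9 v=1: → [8,15),[4,11); WM=6
i=5 t=15 v=7: → [12,19); WM=12; [0,7) fires=11 [4,11) fires=26
i=6 t=18 v=3: → [16,23),[12,19); WM=15; [8,15) fires=6
i=7 t=20 v=4: → [20,27),[16,23); WM=17
i=8 t=18 v=1: → [16,23),[12,19); WM=17
i=9 t=19 v=5: → [16,23); WM=17
i=10 t=21 v=9: → [20,27),[16,23); WM=18
i=11 t=23 v=7: → [20,27); WM=20; [12,19) fires=11
i=12 t=24 v=7: → [24,31),[20,27); WM=21
i=13 t=24 v=3: → [24,31),[20,27); WM=21
i=14 t=34 v=9: → [32,39),[28,35); WM=31; [16,23) fires=22 [20,27) fires=30 [24,31) fires=10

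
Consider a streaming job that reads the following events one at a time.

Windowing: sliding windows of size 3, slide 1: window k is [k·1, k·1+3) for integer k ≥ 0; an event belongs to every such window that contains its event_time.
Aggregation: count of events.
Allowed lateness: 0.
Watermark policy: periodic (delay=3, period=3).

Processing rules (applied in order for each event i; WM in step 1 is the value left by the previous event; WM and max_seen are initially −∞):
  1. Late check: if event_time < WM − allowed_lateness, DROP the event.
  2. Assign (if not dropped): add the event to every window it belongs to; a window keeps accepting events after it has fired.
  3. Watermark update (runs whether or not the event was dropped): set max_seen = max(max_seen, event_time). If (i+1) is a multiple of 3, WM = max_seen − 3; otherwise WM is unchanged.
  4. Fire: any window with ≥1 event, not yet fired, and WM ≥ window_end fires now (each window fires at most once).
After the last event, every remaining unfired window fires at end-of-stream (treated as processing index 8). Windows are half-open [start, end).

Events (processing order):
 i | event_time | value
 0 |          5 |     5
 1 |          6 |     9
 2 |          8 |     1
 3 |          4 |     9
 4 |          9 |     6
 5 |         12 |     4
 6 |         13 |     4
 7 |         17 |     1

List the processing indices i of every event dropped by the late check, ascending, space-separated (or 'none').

3

i=0 t=5 v=5: → [5,8),[4,7),[3,6); WM=−∞
i=1 t=6 v=9: → [6,9),[5,8),[4,7); WM=−∞
i=2 t=8 v=1: → [8,11),[7,10),[6,9); WM=5
i=3 t=4 v=9: DROP (t<5-0); WM=5
i=4 t=9 v=6: → [9,12),[8,11),[7,10); WM=5
i=5 t=12 v=4: → [12,15),[11,14),[10,13); WM=9; [3,6) fires=1 [4,7) fires=2 [5,8) fires=2 [6,9) fires=2
i=6 t=13 v=4: → [13,16),[12,15),[11,14); WM=9
i=7 t=17 v=1: → [17,20),[16,19),[15,18); WM=9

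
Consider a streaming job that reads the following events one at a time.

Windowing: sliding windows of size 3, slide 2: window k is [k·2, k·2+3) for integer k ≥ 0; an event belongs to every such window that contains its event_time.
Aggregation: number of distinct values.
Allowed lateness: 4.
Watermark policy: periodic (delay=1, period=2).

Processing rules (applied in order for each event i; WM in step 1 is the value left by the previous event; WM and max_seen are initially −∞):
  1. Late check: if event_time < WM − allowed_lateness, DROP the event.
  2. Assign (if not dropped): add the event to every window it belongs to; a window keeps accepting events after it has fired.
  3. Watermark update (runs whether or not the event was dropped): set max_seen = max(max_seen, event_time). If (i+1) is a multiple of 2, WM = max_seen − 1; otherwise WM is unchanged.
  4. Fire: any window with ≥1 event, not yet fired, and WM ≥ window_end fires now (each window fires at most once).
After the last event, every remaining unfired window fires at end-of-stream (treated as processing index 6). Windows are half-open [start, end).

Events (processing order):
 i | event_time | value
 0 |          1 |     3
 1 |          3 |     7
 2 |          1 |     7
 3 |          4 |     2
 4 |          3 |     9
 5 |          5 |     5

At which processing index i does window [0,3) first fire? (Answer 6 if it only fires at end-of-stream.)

3

i=0 t=1 v=3: → [0,3); WM=−∞
i=1 t=3 v=7: → [2,5); WM=2
i=2 t=1 v=7: → [0,3); WM=2
i=3 t=4 v=2: → [4,7),[2,5); WM=3; [0,3) fires=2
i=4 t=3 v=9: → [2,5); WM=3
i=5 t=5 v=5: → [4,7); WM=4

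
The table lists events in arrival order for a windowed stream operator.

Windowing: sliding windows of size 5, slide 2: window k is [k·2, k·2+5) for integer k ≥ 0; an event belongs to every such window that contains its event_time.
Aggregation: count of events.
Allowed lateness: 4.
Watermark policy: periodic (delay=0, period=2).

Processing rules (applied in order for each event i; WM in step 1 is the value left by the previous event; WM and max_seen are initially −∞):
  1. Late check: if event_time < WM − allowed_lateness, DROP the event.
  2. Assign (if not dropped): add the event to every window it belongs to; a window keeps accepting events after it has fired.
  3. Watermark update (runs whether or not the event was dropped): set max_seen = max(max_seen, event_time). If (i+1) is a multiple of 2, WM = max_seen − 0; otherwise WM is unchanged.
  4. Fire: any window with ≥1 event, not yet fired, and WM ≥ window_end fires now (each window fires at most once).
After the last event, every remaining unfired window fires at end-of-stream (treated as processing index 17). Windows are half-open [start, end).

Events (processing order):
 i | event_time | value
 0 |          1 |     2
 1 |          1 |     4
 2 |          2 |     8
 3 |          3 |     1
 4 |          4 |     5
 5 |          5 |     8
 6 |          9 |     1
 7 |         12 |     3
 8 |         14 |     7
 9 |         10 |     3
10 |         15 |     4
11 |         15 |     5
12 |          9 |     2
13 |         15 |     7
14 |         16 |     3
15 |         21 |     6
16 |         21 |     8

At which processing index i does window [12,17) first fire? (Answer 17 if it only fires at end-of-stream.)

15

i=0 t=1 v=2: → [0,5); WM=−∞
i=1 t=1 v=4: → [0,5); WM=1
i=2 t=2 v=8: → [2,7),[0,5); WM=1
i=3 t=3 v=1: → [2,7),[0,5); WM=3
i=4 t=4 v=5: → [4,9),[2,7),[0,5); WM=3
i=5 t=5 v=8: → [4,9),[2,7); WM=5; [0,5) fires=5
i=6 t=9 v=1: → [8,13),[6,11); WM=5
i=7 t=12 v=3: → [12,17),[10,15),[8,13); WM=12; [2,7) fires=4 [4,9) fires=2 [6,11) fires=1
i=8 t=14 v=7: → [14,19),[12,17),[10,15); WM=12
i=9 t=10 v=3: → [10,15),[8,13),[6,11); WM=14; [8,13) fires=3
i=10 t=15 v=4: → [14,19),[12,17); WM=14
i=11 t=15 v=5: → [14,19),[12,17); WM=15; [10,15) fires=3
i=12 t=9 v=2: DROP (t<15-4); WM=15
i=13 t=15 v=7: → [14,19),[12,17); WM=15
i=14 t=16 v=3: → [16,21),[14,19),[12,17); WM=15
i=15 t=21 v=6: → [20,25),[18,23); WM=21; [12,17) fires=6 [14,19) fires=5 [16,21) fires=1
i=16 t=21 v=8: → [20,25),[18,23); WM=21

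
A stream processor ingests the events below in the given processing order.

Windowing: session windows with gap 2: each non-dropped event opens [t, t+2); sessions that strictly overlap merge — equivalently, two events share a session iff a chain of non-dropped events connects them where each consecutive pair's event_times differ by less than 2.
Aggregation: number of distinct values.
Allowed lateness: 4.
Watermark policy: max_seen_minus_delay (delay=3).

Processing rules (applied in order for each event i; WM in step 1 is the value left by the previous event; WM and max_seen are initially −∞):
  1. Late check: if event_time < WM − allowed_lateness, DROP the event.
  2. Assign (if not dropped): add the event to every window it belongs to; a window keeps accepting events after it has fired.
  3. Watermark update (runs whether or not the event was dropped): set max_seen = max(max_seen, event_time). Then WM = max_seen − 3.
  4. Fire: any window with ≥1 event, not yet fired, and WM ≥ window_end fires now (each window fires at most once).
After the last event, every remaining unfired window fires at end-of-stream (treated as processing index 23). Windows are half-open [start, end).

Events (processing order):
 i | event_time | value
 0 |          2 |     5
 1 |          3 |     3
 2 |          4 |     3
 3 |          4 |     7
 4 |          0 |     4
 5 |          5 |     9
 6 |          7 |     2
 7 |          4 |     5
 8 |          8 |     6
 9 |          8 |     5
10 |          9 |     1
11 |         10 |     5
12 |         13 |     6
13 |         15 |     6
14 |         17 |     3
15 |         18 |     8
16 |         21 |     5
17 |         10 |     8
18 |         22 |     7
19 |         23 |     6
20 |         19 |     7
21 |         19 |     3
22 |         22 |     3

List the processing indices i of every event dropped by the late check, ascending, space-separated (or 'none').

17

i=0 t=2 v=5: → [2,4); WM=-1
i=1 t=3 v=3: → [2,5); WM=0
i=2 t=4 v=3: → [2,6); WM=1
i=3 t=4 v=7: → [2,6); WM=1
i=4 t=0 v=4: → [0,2); WM=1
i=5 t=5 v=9: → [2,7); WM=2
i=6 t=7 v=2: → [7,9); WM=4
i=7 t=4 v=5: → [2,7); WM=4
i=8 t=8 v=6: → [7,10); WM=5
i=9 t=8 v=5: → [7,10); WM=5
i=10 t=9 v=1: → [7,11); WM=6
i=11 t=10 v=5: → [7,12); WM=7
i=12 t=13 v=6: → [13,15); WM=10
i=13 t=15 v=6: → [15,17); WM=12
i=14 t=17 v=3: → [17,19); WM=14
i=15 t=18 v=8: → [17,20); WM=15
i=16 t=21 v=5: → [21,23); WM=18
i=17 t=10 v=8: DROP (t<18-4); WM=18
i=18 t=22 v=7: → [21,24); WM=19
i=19 t=23 v=6: → [21,25); WM=20
i=20 t=19 v=7: → [17,21); WM=20
i=21 t=19 v=3: → [17,21); WM=20
i=22 t=22 v=3: → [21,25); WM=20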